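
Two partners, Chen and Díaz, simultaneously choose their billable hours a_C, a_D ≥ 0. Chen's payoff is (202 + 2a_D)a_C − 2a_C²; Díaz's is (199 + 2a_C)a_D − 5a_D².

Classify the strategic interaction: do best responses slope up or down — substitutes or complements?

strategic complements

Expanding Chen's payoff: 202a_C + 2a_Da_C − 2a_C².
∂π/∂a_C = 202 + 2a_D − 4a_C = 0, so a_C = 50.5 + 0.5a_D.
The best-response slope da_C/da_D = 0.5 > 0: the reaction function is upward-sloping, so the choices are strategic complements.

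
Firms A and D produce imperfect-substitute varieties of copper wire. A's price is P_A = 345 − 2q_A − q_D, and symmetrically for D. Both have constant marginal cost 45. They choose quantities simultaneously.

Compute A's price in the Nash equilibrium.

165

Firm A's profit: π = q_A(345 − 2q_A − q_D) − 45q_A.
∂π/∂q_A = 300 − 4q_A − q_D = 0 ⇒ q_A = 75 − 0.25q_D.
The game is symmetric, so in equilibrium q_D = q_A: the reaction function gives 1.25q_A = 75, hence q_A = 60.
P_A = 345 − 2·60 − 60 = 165.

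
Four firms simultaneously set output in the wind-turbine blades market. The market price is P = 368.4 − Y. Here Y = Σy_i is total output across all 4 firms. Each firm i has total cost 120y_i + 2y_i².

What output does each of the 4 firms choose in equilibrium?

27.6

A representative firm's profit is π_i = y_i(368.4 − Y) − 120y_i − 2y_i², with Y = y_i + Σ_{j≠i} y_j.
First-order condition: 248.4 − 6y_i − Σ_{j≠i} y_j = 0.
Imposing symmetry (y_j = y for all j) turns Σ_{j≠i} y_j into 3y, so 248.4 = 9y and y = 27.6.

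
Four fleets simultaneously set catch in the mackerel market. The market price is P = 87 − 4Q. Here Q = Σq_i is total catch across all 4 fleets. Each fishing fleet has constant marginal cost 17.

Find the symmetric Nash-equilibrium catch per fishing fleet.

3.5

A representative fishing fleet's profit is π_i = q_i(87 − 4Q) − 17q_i, with Q = q_i + Σ_{j≠i} q_j.
First-order condition: 70 − 8q_i − 4Σ_{j≠i} q_j = 0.
With identical fishing fleets, set every q_j = q: then 70 − 8q − 12q = 0, i.e. q = 70/20 = 3.5.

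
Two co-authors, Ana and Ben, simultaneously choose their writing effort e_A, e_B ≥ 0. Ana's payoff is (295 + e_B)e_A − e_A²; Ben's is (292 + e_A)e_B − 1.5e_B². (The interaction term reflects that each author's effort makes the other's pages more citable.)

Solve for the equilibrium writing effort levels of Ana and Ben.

Expanding Ana's payoff: 295e_A + e_Be_A − e_A².
∂π/∂e_A = 295 + e_B − 2e_A = 0, so e_A = 147.5 + 0.5e_B.
Likewise for Ben: e_B = 292/3 + (1/3)e_A.
Solving the two reaction functions simultaneously: (1 − (0.5)(1/3))e_A = 147.5 + 0.5·(292/3), so (5/6)e_A = 1177/6 and e_A = 235.4.
Then e_B = 292/3 + (1/3)·235.4 = 175.8.

235.4, 175.8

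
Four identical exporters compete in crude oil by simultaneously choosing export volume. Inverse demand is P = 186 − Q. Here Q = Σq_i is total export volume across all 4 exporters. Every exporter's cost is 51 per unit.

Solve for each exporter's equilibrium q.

27

A representative exporter's profit is π_i = q_i(186 − Q) − 51q_i, with Q = q_i + Σ_{j≠i} q_j.
First-order condition: 135 − 2q_i − Σ_{j≠i} q_j = 0.
Imposing symmetry (q_j = q for all j) turns Σ_{j≠i} q_j into 3q, so 135 = 5q and q = 27.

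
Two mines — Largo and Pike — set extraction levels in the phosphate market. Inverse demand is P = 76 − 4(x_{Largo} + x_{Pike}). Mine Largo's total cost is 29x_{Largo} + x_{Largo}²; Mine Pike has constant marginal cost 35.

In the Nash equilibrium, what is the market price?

Mine Largo's profit: π = x_{Largo}(76 − 4(x_{Largo} + x_{Pike})) − 29x_{Largo} − x_{Largo}².
∂π/∂x_{Largo} = 47 − 10x_{Largo} − 4x_{Pike} = 0, so x_{Largo} = 4.7 − 0.4x_{Pike}.
For Pike: ∂π/∂x_{Pike} = 41 − 8x_{Pike} − 4x_{Largo} = 0 ⇒ x_{Pike} = 5.125 − 0.5x_{Largo}.
Solving the two reaction functions simultaneously: (1 − (−0.4)(−0.5))x_{Largo} = 4.7 − 0.4·5.125, so 0.8x_{Largo} = 2.65 and x_{Largo} = 3.3125.
Then x_{Pike} = 5.125 − 0.5·3.3125 = 111/32.
Equilibrium price: P = 76 − 4·(217/32) = 48.875.

48.875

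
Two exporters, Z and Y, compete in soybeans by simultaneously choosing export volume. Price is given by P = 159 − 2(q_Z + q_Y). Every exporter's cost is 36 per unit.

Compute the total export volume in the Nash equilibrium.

Exporter Z's profit: π = q_Z(159 − 2(q_Z + q_Y)) − 36q_Z.
∂π/∂q_Z = 123 − 4q_Z − 2q_Y = 0, so q_Z = 30.75 − 0.5q_Y.
The game is symmetric, so in equilibrium q_Y = q_Z: the reaction function gives 1.5q_Z = 30.75, hence q_Z = 20.5.
Total export volume: 20.5 + 20.5 = 41.

41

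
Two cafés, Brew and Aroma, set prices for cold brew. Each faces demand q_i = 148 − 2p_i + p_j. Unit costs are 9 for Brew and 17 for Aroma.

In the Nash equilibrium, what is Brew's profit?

Brew's profit: π = (p_{Brew} − 9)(148 − 2p_{Brew} + p_{Aroma}).
∂π/∂p_{Brew} = 166 − 4p_{Brew} + p_{Aroma} = 0 ⇒ p_{Brew} = 41.5 + 0.25p_{Aroma}.
Similarly p_{Aroma} = 45.5 + 0.25p_{Brew}.
Plugging p_{Aroma} into Brew's best response: p_{Brew} = 41.5 + 0.25(45.5 + 0.25p_{Brew}) ⇒ 0.9375p_{Brew} = 52.875, so p_{Brew} = 56.4.
Then p_{Aroma} = 45.5 + 0.25·56.4 = 59.6.
q_{Brew} = 148 − 2·56.4 + 59.6 = 94.8.
Profit = (56.4 − 9)·94.8 = 4493.52.

4493.52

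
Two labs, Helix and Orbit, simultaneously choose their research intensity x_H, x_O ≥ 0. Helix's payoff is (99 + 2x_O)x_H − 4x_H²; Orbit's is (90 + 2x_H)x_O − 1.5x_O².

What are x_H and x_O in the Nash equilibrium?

23.85, 45.9

Expanding Helix's payoff: 99x_H + 2x_Ox_H − 4x_H².
∂π/∂x_H = 99 + 2x_O − 8x_H = 0, so x_H = 12.375 + 0.25x_O.
Likewise for Orbit: x_O = 30 + (2/3)x_H.
Solving the two reaction functions simultaneously: (1 − (0.25)(2/3))x_H = 12.375 + 0.25·30, so (5/6)x_H = 19.875 and x_H = 23.85.
Then x_O = 30 + (2/3)·23.85 = 45.9.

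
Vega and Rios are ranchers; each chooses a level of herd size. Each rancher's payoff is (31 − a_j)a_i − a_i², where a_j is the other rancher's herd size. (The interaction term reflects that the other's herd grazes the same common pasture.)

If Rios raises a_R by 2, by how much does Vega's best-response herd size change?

-1

Vega's payoff is (31 − a_R)a_V − a_V².
∂π/∂a_V = 31 − a_R − 2a_V = 0, so a_V = 15.5 − 0.5a_R.
The reaction-function slope is −0.5, so a 2-unit rise in a_R moves a_V by −0.5 × 2 = −1. Vega's best response falls — the actions are strategic substitutes.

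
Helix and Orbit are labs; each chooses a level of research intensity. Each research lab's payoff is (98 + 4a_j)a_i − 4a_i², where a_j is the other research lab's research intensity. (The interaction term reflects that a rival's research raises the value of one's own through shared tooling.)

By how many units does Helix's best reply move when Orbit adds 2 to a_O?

Helix's payoff is (98 + 4a_O)a_H − 4a_H².
∂π/∂a_H = 98 + 4a_O − 8a_H = 0, so a_H = 12.25 + 0.5a_O.
The reaction-function slope is 0.5, so a 2-unit rise in a_O moves a_H by 0.5 × 2 = 1. Helix's best response rises — the actions are strategic complements.

1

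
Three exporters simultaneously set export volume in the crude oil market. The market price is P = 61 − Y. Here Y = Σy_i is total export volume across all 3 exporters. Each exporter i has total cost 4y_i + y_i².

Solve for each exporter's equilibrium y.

A representative exporter's profit is π_i = y_i(61 − Y) − 4y_i − y_i², with Y = y_i + Σ_{j≠i} y_j.
First-order condition: 57 − 4y_i − Σ_{j≠i} y_j = 0.
Imposing symmetry (y_j = y for all j) turns Σ_{j≠i} y_j into 2y, so 57 = 6y and y = 9.5.

9.5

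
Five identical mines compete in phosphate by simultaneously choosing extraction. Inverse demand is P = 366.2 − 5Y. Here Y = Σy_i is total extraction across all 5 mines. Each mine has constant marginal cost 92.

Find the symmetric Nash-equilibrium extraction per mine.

9.14

A representative mine's profit is π_i = y_i(366.2 − 5Y) − 92y_i, with Y = y_i + Σ_{j≠i} y_j.
First-order condition: 274.2 − 10y_i − 5Σ_{j≠i} y_j = 0.
Imposing symmetry (y_j = y for all j) turns Σ_{j≠i} y_j into 4y, so 274.2 = 30y and y = 9.14.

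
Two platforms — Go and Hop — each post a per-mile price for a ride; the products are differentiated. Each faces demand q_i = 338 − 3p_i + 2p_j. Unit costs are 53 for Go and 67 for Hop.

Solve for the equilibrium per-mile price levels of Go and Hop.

Go's profit: π = (p_{Go} − 53)(338 − 3p_{Go} + 2p_{Hop}).
∂π/∂p_{Go} = 497 − 6p_{Go} + 2p_{Hop} = 0 ⇒ p_{Go} = 497/6 + (1/3)p_{Hop}.
Similarly p_{Hop} = 539/6 + (1/3)p_{Go}.
Substituting the second reaction function into the first: p_{Go} = 497/6 + (1/3)(539/6 + (1/3)p_{Go}), which gives (8/9)p_{Go} = 1015/9 ⇒ p_{Go} = 126.875.
Then p_{Hop} = 539/6 + (1/3)·126.875 = 132.125.

126.875, 132.125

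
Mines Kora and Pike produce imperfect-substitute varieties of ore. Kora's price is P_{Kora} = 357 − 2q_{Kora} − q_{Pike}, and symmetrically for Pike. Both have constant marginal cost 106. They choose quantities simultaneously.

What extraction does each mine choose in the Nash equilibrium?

Mine Kora's profit: π = q_{Kora}(357 − 2q_{Kora} − q_{Pike}) − 106q_{Kora}.
∂π/∂q_{Kora} = 251 − 4q_{Kora} − q_{Pike} = 0 ⇒ q_{Kora} = 62.75 − 0.25q_{Pike}.
By symmetry q_{Pike} = q_{Kora}; substituting into the reaction function, 1.25q_{Kora} = 62.75 and q_{Kora} = 50.2.

50.2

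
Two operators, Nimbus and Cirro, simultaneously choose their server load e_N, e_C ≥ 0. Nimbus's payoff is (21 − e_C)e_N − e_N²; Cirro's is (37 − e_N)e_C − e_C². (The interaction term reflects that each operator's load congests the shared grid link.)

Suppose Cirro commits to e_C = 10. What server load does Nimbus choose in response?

Expanding Nimbus's payoff: 21e_N − e_Ce_N − e_N².
∂π/∂e_N = 21 − e_C − 2e_N = 0, so e_N = 10.5 − 0.5e_C.
At e_C = 10: e_N = 10.5 − 0.5·10 = 5.5.

5.5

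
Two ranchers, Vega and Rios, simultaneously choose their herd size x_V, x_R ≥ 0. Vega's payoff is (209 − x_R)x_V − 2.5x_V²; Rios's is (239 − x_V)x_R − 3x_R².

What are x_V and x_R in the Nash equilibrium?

35, 34

Expanding Vega's payoff: 209x_V − x_Rx_V − 2.5x_V².
∂π/∂x_V = 209 − x_R − 5x_V = 0, so x_V = 41.8 − 0.2x_R.
Likewise for Rios: x_R = 239/6 − (1/6)x_V.
Plugging x_R into Vega's best response: x_V = 41.8 − 0.2(239/6 − (1/6)x_V) ⇒ (29/30)x_V = 203/6, so x_V = 35.
Then x_R = 239/6 − (1/6)·35 = 34.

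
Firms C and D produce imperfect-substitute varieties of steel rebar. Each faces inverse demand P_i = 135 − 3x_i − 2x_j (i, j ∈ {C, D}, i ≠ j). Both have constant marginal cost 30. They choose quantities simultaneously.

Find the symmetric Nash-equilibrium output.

13.125

Firm C's profit: π = x_C(135 − 3x_C − 2x_D) − 30x_C.
∂π/∂x_C = 105 − 6x_C − 2x_D = 0 ⇒ x_C = 17.5 − (1/3)x_D.
The game is symmetric, so in equilibrium x_D = x_C: the reaction function gives (4/3)x_C = 17.5, hence x_C = 13.125.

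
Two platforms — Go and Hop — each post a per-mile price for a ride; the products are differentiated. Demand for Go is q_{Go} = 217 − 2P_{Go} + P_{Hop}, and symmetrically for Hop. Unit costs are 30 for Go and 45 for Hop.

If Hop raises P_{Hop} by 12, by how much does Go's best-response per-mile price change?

3

Go's profit: π = (P_{Go} − 30)(217 − 2P_{Go} + P_{Hop}).
∂π/∂P_{Go} = 277 − 4P_{Go} + P_{Hop} = 0 ⇒ P_{Go} = 69.25 + 0.25P_{Hop}.
The reaction-function slope is 0.25, so a 12-unit rise in P_{Hop} moves P_{Go} by 0.25 × 12 = 3. Go's best response rises — the actions are strategic complements.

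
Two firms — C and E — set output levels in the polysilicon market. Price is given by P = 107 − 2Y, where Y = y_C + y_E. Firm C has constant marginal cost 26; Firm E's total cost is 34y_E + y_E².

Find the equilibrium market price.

60

Firm C's profit: π = y_C(107 − 2(y_C + y_E)) − 26y_C.
∂π/∂y_C = 81 − 4y_C − 2y_E = 0, so y_C = 20.25 − 0.5y_E.
For E: ∂π/∂y_E = 73 − 6y_E − 2y_C = 0 ⇒ y_E = 73/6 − (1/3)y_C.
Substituting the second reaction function into the first: y_C = 20.25 − 0.5(73/6 − (1/3)y_C), which gives (5/6)y_C = 85/6 ⇒ y_C = 17.
Then y_E = 73/6 − (1/3)·17 = 6.5.
Equilibrium price: P = 107 − 2·23.5 = 60.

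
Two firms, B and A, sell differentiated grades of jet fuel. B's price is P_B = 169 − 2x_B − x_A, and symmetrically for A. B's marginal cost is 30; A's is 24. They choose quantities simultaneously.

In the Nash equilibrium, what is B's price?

Firm B's profit: π = x_B(169 − 2x_B − x_A) − 30x_B.
∂π/∂x_B = 139 − 4x_B − x_A = 0 ⇒ x_B = 34.75 − 0.25x_A.
Similarly x_A = 36.25 − 0.25x_B.
Substituting the second reaction function into the first: x_B = 34.75 − 0.25(36.25 − 0.25x_B), which gives 0.9375x_B = 25.6875 ⇒ x_B = 27.4.
Then x_A = 36.25 − 0.25·27.4 = 29.4.
P_B = 169 − 2·27.4 − 29.4 = 84.8.

84.8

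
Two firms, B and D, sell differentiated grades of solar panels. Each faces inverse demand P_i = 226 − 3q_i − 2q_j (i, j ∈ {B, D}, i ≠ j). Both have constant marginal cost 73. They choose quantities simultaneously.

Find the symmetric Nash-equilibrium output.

19.125

Firm B's profit: π = q_B(226 − 3q_B − 2q_D) − 73q_B.
∂π/∂q_B = 153 − 6q_B − 2q_D = 0 ⇒ q_B = 25.5 − (1/3)q_D.
By symmetry q_D = q_B; substituting into the reaction function, (4/3)q_B = 25.5 and q_B = 19.125.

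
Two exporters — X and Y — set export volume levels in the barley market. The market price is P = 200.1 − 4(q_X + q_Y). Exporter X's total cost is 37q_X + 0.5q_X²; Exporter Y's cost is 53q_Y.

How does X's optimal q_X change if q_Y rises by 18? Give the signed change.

-8

Exporter X's profit: π = q_X(200.1 − 4(q_X + q_Y)) − 37q_X − 0.5q_X².
∂π/∂q_X = 163.1 − 9q_X − 4q_Y = 0, so q_X = 1631/90 − (4/9)q_Y.
The reaction-function slope is −4/9, so an 18-unit rise in q_Y moves q_X by −4/9 × 18 = −8. X's best response falls — the actions are strategic substitutes.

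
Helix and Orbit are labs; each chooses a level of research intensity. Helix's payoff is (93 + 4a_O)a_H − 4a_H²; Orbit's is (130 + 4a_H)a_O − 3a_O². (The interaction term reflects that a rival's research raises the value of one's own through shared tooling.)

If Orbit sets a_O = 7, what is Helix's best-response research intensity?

15.125

Expanding Helix's payoff: 93a_H + 4a_Oa_H − 4a_H².
∂π/∂a_H = 93 + 4a_O − 8a_H = 0, so a_H = 11.625 + 0.5a_O.
At a_O = 7: a_H = 11.625 + 0.5·7 = 15.125.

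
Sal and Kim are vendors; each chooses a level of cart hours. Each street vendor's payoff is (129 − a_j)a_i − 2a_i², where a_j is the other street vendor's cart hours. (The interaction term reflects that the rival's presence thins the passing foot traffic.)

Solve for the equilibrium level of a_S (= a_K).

25.8

Sal's payoff is (129 − a_K)a_S − 2a_S².
∂π/∂a_S = 129 − a_K − 4a_S = 0, so a_S = 32.25 − 0.25a_K.
By symmetry a_K = a_S; substituting into the reaction function, 1.25a_S = 32.25 and a_S = 25.8.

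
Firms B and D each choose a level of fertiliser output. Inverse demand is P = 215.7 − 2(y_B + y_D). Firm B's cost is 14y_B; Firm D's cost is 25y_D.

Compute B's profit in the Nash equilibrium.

Firm B's profit: π = y_B(215.7 − 2(y_B + y_D)) − 14y_B.
∂π/∂y_B = 201.7 − 4y_B − 2y_D = 0, so y_B = 50.425 − 0.5y_D.
By the same steps for D: y_D = 47.675 − 0.5y_B.
Solving the two reaction functions simultaneously: (1 − (−0.5)(−0.5))y_B = 50.425 − 0.5·47.675, so 0.75y_B = 26.5875 and y_B = 35.45.
Then y_D = 47.675 − 0.5·35.45 = 29.95.
Price P = 215.7 − 2·65.4 = 84.9.
B's profit: (84.9 − 14)·35.45 = 2513.405.

2513.405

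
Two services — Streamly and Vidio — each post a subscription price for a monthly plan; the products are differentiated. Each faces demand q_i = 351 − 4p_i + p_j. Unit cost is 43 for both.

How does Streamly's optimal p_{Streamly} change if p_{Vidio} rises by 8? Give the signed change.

Streamly's profit: π = (p_{Streamly} − 43)(351 − 4p_{Streamly} + p_{Vidio}).
∂π/∂p_{Streamly} = 523 − 8p_{Streamly} + p_{Vidio} = 0 ⇒ p_{Streamly} = 65.375 + 0.125p_{Vidio}.
The reaction-function slope is 0.125, so an 8-unit rise in p_{Vidio} moves p_{Streamly} by 0.125 × 8 = 1. Streamly's best response rises — the actions are strategic complements.

1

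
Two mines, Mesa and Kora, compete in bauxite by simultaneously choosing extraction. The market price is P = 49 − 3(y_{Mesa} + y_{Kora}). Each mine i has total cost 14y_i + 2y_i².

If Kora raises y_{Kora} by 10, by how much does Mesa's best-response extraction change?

-3

Mine Mesa's profit: π = y_{Mesa}(49 − 3(y_{Mesa} + y_{Kora})) − 14y_{Mesa} − 2y_{Mesa}².
∂π/∂y_{Mesa} = 35 − 10y_{Mesa} − 3y_{Kora} = 0, so y_{Mesa} = 3.5 − 0.3y_{Kora}.
The reaction-function slope is −0.3, so a 10-unit rise in y_{Kora} moves y_{Mesa} by −0.3 × 10 = −3. Mesa's best response falls — the actions are strategic substitutes.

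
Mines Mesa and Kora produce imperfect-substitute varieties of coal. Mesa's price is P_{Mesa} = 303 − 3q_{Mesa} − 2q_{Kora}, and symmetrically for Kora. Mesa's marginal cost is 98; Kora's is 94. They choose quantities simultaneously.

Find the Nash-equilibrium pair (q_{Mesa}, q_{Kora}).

Mine Mesa's profit: π = q_{Mesa}(303 − 3q_{Mesa} − 2q_{Kora}) − 98q_{Mesa}.
∂π/∂q_{Mesa} = 205 − 6q_{Mesa} − 2q_{Kora} = 0 ⇒ q_{Mesa} = 205/6 − (1/3)q_{Kora}.
Similarly q_{Kora} = 209/6 − (1/3)q_{Mesa}.
Plugging q_{Kora} into Mesa's best response: q_{Mesa} = 205/6 − (1/3)(209/6 − (1/3)q_{Mesa}) ⇒ (8/9)q_{Mesa} = 203/9, so q_{Mesa} = 25.375.
Then q_{Kora} = 209/6 − (1/3)·25.375 = 26.375.

25.375, 26.375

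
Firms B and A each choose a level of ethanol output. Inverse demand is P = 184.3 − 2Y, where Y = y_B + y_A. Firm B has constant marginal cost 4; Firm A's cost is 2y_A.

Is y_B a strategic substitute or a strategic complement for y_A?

Firm B's profit: π = y_B(184.3 − 2(y_B + y_A)) − 4y_B.
∂π/∂y_B = 180.3 − 4y_B − 2y_A = 0, so y_B = 45.075 − 0.5y_A.
The best-response slope dy_B/dy_A = −0.5 < 0: the reaction function is downward-sloping, so the choices are strategic substitutes.

strategic substitutes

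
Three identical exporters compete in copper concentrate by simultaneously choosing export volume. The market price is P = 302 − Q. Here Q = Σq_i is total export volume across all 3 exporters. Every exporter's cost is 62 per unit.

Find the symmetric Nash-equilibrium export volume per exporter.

60

A representative exporter's profit is π_i = q_i(302 − Q) − 62q_i, with Q = q_i + Σ_{j≠i} q_j.
First-order condition: 240 − 2q_i − Σ_{j≠i} q_j = 0.
With identical exporters, set every q_j = q: then 240 − 2q − 2q = 0, i.e. q = 240/4 = 60.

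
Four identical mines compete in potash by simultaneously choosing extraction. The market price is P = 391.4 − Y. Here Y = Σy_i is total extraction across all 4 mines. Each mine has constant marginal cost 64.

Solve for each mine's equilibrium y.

65.48

A representative mine's profit is π_i = y_i(391.4 − Y) − 64y_i, with Y = y_i + Σ_{j≠i} y_j.
First-order condition: 327.4 − 2y_i − Σ_{j≠i} y_j = 0.
In a symmetric equilibrium every mine chooses the same y, so Σ_{j≠i} y_j = 3y. The condition becomes 327.4 − 5y = 0, giving y = 327.4/5 = 65.48.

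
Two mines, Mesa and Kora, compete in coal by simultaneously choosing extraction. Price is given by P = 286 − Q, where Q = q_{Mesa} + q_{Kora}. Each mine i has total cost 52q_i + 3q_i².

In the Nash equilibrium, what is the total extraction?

Mine Mesa's profit: π = q_{Mesa}(286 − (q_{Mesa} + q_{Kora})) − 52q_{Mesa} − 3q_{Mesa}².
∂π/∂q_{Mesa} = 234 − 8q_{Mesa} − q_{Kora} = 0, so q_{Mesa} = 29.25 − 0.125q_{Kora}.
Setting q_{Mesa} = q_{Kora} in the reaction function: q_{Mesa} = 29.25 − 0.125q_{Mesa}, so q_{Mesa} = 29.25 / 1.125 = 26.
Total extraction: 26 + 26 = 52.

52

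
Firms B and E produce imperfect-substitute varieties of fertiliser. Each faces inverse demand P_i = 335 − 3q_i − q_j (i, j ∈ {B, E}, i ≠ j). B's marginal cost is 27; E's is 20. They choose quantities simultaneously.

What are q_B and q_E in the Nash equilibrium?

43.8, 45.2

Firm B's profit: π = q_B(335 − 3q_B − q_E) − 27q_B.
∂π/∂q_B = 308 − 6q_B − q_E = 0 ⇒ q_B = 154/3 − (1/6)q_E.
Similarly q_E = 52.5 − (1/6)q_B.
Substituting the second reaction function into the first: q_B = 154/3 − (1/6)(52.5 − (1/6)q_B), which gives (35/36)q_B = 511/12 ⇒ q_B = 43.8.
Then q_E = 52.5 − (1/6)·43.8 = 45.2.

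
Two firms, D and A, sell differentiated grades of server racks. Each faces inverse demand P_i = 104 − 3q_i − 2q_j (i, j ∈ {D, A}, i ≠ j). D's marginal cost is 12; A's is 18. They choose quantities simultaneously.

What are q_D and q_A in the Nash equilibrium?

Firm D's profit: π = q_D(104 − 3q_D − 2q_A) − 12q_D.
∂π/∂q_D = 92 − 6q_D − 2q_A = 0 ⇒ q_D = 46/3 − (1/3)q_A.
Similarly q_A = 43/3 − (1/3)q_D.
Plugging q_A into D's best response: q_D = 46/3 − (1/3)(43/3 − (1/3)q_D) ⇒ (8/9)q_D = 95/9, so q_D = 11.875.
Then q_A = 43/3 − (1/3)·11.875 = 10.375.

11.875, 10.375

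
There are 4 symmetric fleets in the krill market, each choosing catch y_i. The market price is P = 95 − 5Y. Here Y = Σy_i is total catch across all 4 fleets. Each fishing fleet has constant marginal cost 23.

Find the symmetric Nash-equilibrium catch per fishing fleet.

A representative fishing fleet's profit is π_i = y_i(95 − 5Y) − 23y_i, with Y = y_i + Σ_{j≠i} y_j.
First-order condition: 72 − 10y_i − 5Σ_{j≠i} y_j = 0.
In a symmetric equilibrium every fishing fleet chooses the same y, so Σ_{j≠i} y_j = 3y. The condition becomes 72 − 25y = 0, giving y = 72/25 = 2.88.

2.88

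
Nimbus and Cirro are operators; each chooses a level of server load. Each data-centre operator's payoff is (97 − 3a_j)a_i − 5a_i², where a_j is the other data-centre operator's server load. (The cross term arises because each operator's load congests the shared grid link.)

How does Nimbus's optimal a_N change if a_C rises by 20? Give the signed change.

-6

Nimbus's payoff is (97 − 3a_C)a_N − 5a_N².
∂π/∂a_N = 97 − 3a_C − 10a_N = 0, so a_N = 9.7 − 0.3a_C.
The reaction-function slope is −0.3, so a 20-unit rise in a_C moves a_N by −0.3 × 20 = −6. Nimbus's best response falls — the actions are strategic substitutes.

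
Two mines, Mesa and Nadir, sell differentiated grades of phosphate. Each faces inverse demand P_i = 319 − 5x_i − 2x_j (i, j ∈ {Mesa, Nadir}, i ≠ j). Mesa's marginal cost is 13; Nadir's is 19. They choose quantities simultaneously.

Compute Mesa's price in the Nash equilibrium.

Mine Mesa's profit: π = x_{Mesa}(319 − 5x_{Mesa} − 2x_{Nadir}) − 13x_{Mesa}.
∂π/∂x_{Mesa} = 306 − 10x_{Mesa} − 2x_{Nadir} = 0 ⇒ x_{Mesa} = 30.6 − 0.2x_{Nadir}.
Similarly x_{Nadir} = 30 − 0.2x_{Mesa}.
Plugging x_{Nadir} into Mesa's best response: x_{Mesa} = 30.6 − 0.2(30 − 0.2x_{Mesa}) ⇒ 0.96x_{Mesa} = 24.6, so x_{Mesa} = 25.625.
Then x_{Nadir} = 30 − 0.2·25.625 = 24.875.
P_{Mesa} = 319 − 5·25.625 − 2·24.875 = 141.125.

141.125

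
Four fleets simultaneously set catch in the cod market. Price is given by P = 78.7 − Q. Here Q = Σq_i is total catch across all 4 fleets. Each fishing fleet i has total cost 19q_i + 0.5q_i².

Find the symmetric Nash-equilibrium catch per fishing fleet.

9.95

A representative fishing fleet's profit is π_i = q_i(78.7 − Q) − 19q_i − 0.5q_i², with Q = q_i + Σ_{j≠i} q_j.
First-order condition: 59.7 − 3q_i − Σ_{j≠i} q_j = 0.
With identical fishing fleets, set every q_j = q: then 59.7 − 3q − 3q = 0, i.e. q = 59.7/6 = 9.95.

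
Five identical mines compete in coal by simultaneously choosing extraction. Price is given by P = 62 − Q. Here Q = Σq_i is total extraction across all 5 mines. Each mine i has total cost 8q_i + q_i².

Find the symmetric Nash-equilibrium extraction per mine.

6.75

A representative mine's profit is π_i = q_i(62 − Q) − 8q_i − q_i², with Q = q_i + Σ_{j≠i} q_j.
First-order condition: 54 − 4q_i − Σ_{j≠i} q_j = 0.
In a symmetric equilibrium every mine chooses the same q, so Σ_{j≠i} q_j = 4q. The condition becomes 54 − 8q = 0, giving q = 54/8 = 6.75.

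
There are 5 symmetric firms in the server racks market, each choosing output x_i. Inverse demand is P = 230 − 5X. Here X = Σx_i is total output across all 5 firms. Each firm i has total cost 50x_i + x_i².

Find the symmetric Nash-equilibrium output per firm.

5.625

A representative firm's profit is π_i = x_i(230 − 5X) − 50x_i − x_i², with X = x_i + Σ_{j≠i} x_j.
First-order condition: 180 − 12x_i − 5Σ_{j≠i} x_j = 0.
Imposing symmetry (x_j = x for all j) turns Σ_{j≠i} x_j into 4x, so 180 = 32x and x = 5.625.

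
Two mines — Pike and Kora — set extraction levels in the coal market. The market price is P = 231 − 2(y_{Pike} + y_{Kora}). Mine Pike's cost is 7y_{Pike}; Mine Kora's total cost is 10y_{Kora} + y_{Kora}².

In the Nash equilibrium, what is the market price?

Mine Pike's profit: π = y_{Pike}(231 − 2(y_{Pike} + y_{Kora})) − 7y_{Pike}.
∂π/∂y_{Pike} = 224 − 4y_{Pike} − 2y_{Kora} = 0, so y_{Pike} = 56 − 0.5y_{Kora}.
For Kora: ∂π/∂y_{Kora} = 221 − 6y_{Kora} − 2y_{Pike} = 0 ⇒ y_{Kora} = 221/6 − (1/3)y_{Pike}.
Plugging y_{Kora} into Pike's best response: y_{Pike} = 56 − 0.5(221/6 − (1/3)y_{Pike}) ⇒ (5/6)y_{Pike} = 451/12, so y_{Pike} = 45.1.
Then y_{Kora} = 221/6 − (1/3)·45.1 = 21.8.
Equilibrium price: P = 231 − 2·66.9 = 97.2.

97.2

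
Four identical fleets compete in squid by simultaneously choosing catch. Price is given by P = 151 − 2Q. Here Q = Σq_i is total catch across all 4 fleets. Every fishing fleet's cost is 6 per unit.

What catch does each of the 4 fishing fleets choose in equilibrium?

14.5

A representative fishing fleet's profit is π_i = q_i(151 − 2Q) − 6q_i, with Q = q_i + Σ_{j≠i} q_j.
First-order condition: 145 − 4q_i − 2Σ_{j≠i} q_j = 0.
In a symmetric equilibrium every fishing fleet chooses the same q, so Σ_{j≠i} q_j = 3q. The condition becomes 145 − 10q = 0, giving q = 145/10 = 14.5.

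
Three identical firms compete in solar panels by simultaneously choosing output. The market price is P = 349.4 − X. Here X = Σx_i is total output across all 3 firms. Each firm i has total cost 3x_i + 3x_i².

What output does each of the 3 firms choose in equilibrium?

A representative firm's profit is π_i = x_i(349.4 − X) − 3x_i − 3x_i², with X = x_i + Σ_{j≠i} x_j.
First-order condition: 346.4 − 8x_i − Σ_{j≠i} x_j = 0.
Imposing symmetry (x_j = x for all j) turns Σ_{j≠i} x_j into 2x, so 346.4 = 10x and x = 34.64.

34.64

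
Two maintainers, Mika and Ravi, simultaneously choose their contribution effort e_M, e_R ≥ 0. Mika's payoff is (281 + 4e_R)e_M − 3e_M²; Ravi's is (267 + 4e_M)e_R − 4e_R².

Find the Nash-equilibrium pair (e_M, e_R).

103.625, 85.1875

Expanding Mika's payoff: 281e_M + 4e_Re_M − 3e_M².
∂π/∂e_M = 281 + 4e_R − 6e_M = 0, so e_M = 281/6 + (2/3)e_R.
Likewise for Ravi: e_R = 33.375 + 0.5e_M.
Solving the two reaction functions simultaneously: (1 − (2/3)(0.5))e_M = 281/6 + (2/3)·33.375, so (2/3)e_M = 829/12 and e_M = 103.625.
Then e_R = 33.375 + 0.5·103.625 = 85.1875.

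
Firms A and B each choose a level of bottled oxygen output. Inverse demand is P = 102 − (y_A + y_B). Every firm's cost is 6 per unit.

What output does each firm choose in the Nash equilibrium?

Firm A's profit: π = y_A(102 − (y_A + y_B)) − 6y_A.
∂π/∂y_A = 96 − 2y_A − y_B = 0, so y_A = 48 − 0.5y_B.
The game is symmetric, so in equilibrium y_B = y_A: the reaction function gives 1.5y_A = 48, hence y_A = 32.

32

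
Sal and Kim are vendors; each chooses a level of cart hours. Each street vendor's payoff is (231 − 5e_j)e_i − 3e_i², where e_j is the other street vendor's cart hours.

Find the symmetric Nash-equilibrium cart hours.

21

Sal's payoff is (231 − 5e_K)e_S − 3e_S².
∂π/∂e_S = 231 − 5e_K − 6e_S = 0, so e_S = 38.5 − (5/6)e_K.
Setting e_S = e_K in the reaction function: e_S = 38.5 − (5/6)e_S, so e_S = 38.5 / (11/6) = 21.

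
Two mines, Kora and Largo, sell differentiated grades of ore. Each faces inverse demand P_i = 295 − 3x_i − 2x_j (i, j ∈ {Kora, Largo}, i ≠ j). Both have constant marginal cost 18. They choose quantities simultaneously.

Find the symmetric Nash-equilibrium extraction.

Mine Kora's profit: π = x_{Kora}(295 − 3x_{Kora} − 2x_{Largo}) − 18x_{Kora}.
∂π/∂x_{Kora} = 277 − 6x_{Kora} − 2x_{Largo} = 0 ⇒ x_{Kora} = 277/6 − (1/3)x_{Largo}.
The game is symmetric, so in equilibrium x_{Largo} = x_{Kora}: the reaction function gives (4/3)x_{Kora} = 277/6, hence x_{Kora} = 34.625.

34.625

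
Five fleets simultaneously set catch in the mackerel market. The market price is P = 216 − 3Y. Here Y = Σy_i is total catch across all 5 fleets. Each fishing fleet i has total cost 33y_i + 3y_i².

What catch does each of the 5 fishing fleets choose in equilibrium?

A representative fishing fleet's profit is π_i = y_i(216 − 3Y) − 33y_i − 3y_i², with Y = y_i + Σ_{j≠i} y_j.
First-order condition: 183 − 12y_i − 3Σ_{j≠i} y_j = 0.
With identical fishing fleets, set every y_j = y: then 183 − 12y − 12y = 0, i.e. y = 183/24 = 7.625.

7.625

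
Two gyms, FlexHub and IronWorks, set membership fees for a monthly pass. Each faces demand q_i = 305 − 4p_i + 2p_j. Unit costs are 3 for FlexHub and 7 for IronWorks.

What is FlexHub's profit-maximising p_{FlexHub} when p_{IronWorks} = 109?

66.875

FlexHub's profit: π = (p_{FlexHub} − 3)(305 − 4p_{FlexHub} + 2p_{IronWorks}).
∂π/∂p_{FlexHub} = 317 − 8p_{FlexHub} + 2p_{IronWorks} = 0 ⇒ p_{FlexHub} = 39.625 + 0.25p_{IronWorks}.
At p_{IronWorks} = 109: p_{FlexHub} = 39.625 + 0.25·109 = 66.875.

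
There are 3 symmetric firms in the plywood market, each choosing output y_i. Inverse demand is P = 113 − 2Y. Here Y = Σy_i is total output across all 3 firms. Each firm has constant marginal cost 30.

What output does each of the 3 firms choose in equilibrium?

A representative firm's profit is π_i = y_i(113 − 2Y) − 30y_i, with Y = y_i + Σ_{j≠i} y_j.
First-order condition: 83 − 4y_i − 2Σ_{j≠i} y_j = 0.
Imposing symmetry (y_j = y for all j) turns Σ_{j≠i} y_j into 2y, so 83 = 8y and y = 10.375.

10.375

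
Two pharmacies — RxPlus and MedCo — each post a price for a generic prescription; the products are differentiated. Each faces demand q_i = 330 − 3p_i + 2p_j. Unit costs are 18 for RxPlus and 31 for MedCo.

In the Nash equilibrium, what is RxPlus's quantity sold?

RxPlus's profit: π = (p_{RxPlus} − 18)(330 − 3p_{RxPlus} + 2p_{MedCo}).
∂π/∂p_{RxPlus} = 384 − 6p_{RxPlus} + 2p_{MedCo} = 0 ⇒ p_{RxPlus} = 64 + (1/3)p_{MedCo}.
Similarly p_{MedCo} = 70.5 + (1/3)p_{RxPlus}.
Substituting the second reaction function into the first: p_{RxPlus} = 64 + (1/3)(70.5 + (1/3)p_{RxPlus}), which gives (8/9)p_{RxPlus} = 87.5 ⇒ p_{RxPlus} = 98.4375.
Then p_{MedCo} = 70.5 + (1/3)·98.4375 = 103.3125.
q_{RxPlus} = 330 − 3·98.4375 + 2·103.3125 = 241.3125.

241.3125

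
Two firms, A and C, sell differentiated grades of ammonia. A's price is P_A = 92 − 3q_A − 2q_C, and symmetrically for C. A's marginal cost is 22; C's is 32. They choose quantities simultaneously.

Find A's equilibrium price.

Firm A's profit: π = q_A(92 − 3q_A − 2q_C) − 22q_A.
∂π/∂q_A = 70 − 6q_A − 2q_C = 0 ⇒ q_A = 35/3 − (1/3)q_C.
Similarly q_C = 10 − (1/3)q_A.
Solving the two reaction functions simultaneously: (1 − (−1/3)(−1/3))q_A = 35/3 − (1/3)·10, so (8/9)q_A = 25/3 and q_A = 9.375.
Then q_C = 10 − (1/3)·9.375 = 6.875.
P_A = 92 − 3·9.375 − 2·6.875 = 50.125.

50.125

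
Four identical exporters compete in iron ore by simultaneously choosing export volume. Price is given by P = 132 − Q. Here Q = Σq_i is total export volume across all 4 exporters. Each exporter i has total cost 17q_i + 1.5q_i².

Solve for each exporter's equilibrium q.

A representative exporter's profit is π_i = q_i(132 − Q) − 17q_i − 1.5q_i², with Q = q_i + Σ_{j≠i} q_j.
First-order condition: 115 − 5q_i − Σ_{j≠i} q_j = 0.
Imposing symmetry (q_j = q for all j) turns Σ_{j≠i} q_j into 3q, so 115 = 8q and q = 14.375.

14.375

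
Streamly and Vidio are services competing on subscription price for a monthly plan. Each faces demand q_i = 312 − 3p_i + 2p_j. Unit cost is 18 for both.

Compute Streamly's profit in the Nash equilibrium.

Streamly's profit: π = (p_{Streamly} − 18)(312 − 3p_{Streamly} + 2p_{Vidio}).
∂π/∂p_{Streamly} = 366 − 6p_{Streamly} + 2p_{Vidio} = 0 ⇒ p_{Streamly} = 61 + (1/3)p_{Vidio}.
The game is symmetric, so in equilibrium p_{Vidio} = p_{Streamly}: the reaction function gives (2/3)p_{Streamly} = 61, hence p_{Streamly} = 91.5.
q_{Streamly} = 312 − 3·91.5 + 2·91.5 = 220.5.
Profit = (91.5 − 18)·220.5 = 16206.75.

16206.75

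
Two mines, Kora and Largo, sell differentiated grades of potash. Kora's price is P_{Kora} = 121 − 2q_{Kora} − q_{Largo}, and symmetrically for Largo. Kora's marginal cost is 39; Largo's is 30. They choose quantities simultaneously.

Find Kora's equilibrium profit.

Mine Kora's profit: π = q_{Kora}(121 − 2q_{Kora} − q_{Largo}) − 39q_{Kora}.
∂π/∂q_{Kora} = 82 − 4q_{Kora} − q_{Largo} = 0 ⇒ q_{Kora} = 20.5 − 0.25q_{Largo}.
Similarly q_{Largo} = 22.75 − 0.25q_{Kora}.
Substituting the second reaction function into the first: q_{Kora} = 20.5 − 0.25(22.75 − 0.25q_{Kora}), which gives 0.9375q_{Kora} = 14.8125 ⇒ q_{Kora} = 15.8.
Then q_{Largo} = 22.75 − 0.25·15.8 = 18.8.
P_{Kora} = 121 − 2·15.8 − 18.8 = 70.6.
Profit = (70.6 − 39)·15.8 = 499.28.

499.28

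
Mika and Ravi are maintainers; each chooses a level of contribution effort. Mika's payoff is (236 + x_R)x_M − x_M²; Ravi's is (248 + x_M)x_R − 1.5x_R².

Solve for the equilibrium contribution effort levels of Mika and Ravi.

191.2, 146.4

Expanding Mika's payoff: 236x_M + x_Rx_M − x_M².
∂π/∂x_M = 236 + x_R − 2x_M = 0, so x_M = 118 + 0.5x_R.
Likewise for Ravi: x_R = 248/3 + (1/3)x_M.
Substituting the second reaction function into the first: x_M = 118 + 0.5(248/3 + (1/3)x_M), which gives (5/6)x_M = 478/3 ⇒ x_M = 191.2.
Then x_R = 248/3 + (1/3)·191.2 = 146.4.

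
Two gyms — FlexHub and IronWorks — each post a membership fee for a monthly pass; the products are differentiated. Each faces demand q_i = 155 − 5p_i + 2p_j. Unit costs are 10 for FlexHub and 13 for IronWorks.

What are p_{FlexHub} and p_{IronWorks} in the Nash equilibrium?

FlexHub's profit: π = (p_{FlexHub} − 10)(155 − 5p_{FlexHub} + 2p_{IronWorks}).
∂π/∂p_{FlexHub} = 205 − 10p_{FlexHub} + 2p_{IronWorks} = 0 ⇒ p_{FlexHub} = 20.5 + 0.2p_{IronWorks}.
Similarly p_{IronWorks} = 22 + 0.2p_{FlexHub}.
Solving the two reaction functions simultaneously: (1 − (0.2)(0.2))p_{FlexHub} = 20.5 + 0.2·22, so 0.96p_{FlexHub} = 24.9 and p_{FlexHub} = 25.9375.
Then p_{IronWorks} = 22 + 0.2·25.9375 = 27.1875.

25.9375, 27.1875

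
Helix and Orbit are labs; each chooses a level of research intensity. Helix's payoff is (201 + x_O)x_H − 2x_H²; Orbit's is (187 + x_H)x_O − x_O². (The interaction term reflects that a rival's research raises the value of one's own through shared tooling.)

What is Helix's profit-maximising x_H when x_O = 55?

64

Expanding Helix's payoff: 201x_H + x_Ox_H − 2x_H².
∂π/∂x_H = 201 + x_O − 4x_H = 0, so x_H = 50.25 + 0.25x_O.
At x_O = 55: x_H = 50.25 + 0.25·55 = 64.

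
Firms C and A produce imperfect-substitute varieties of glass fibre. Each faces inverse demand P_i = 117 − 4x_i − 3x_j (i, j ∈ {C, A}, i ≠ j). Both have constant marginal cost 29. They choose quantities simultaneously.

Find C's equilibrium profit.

Firm C's profit: π = x_C(117 − 4x_C − 3x_A) − 29x_C.
∂π/∂x_C = 88 − 8x_C − 3x_A = 0 ⇒ x_C = 11 − 0.375x_A.
By symmetry x_A = x_C; substituting into the reaction function, 1.375x_C = 11 and x_C = 8.
P_C = 117 − 4·8 − 3·8 = 61.
Profit = (61 − 29)·8 = 256.

256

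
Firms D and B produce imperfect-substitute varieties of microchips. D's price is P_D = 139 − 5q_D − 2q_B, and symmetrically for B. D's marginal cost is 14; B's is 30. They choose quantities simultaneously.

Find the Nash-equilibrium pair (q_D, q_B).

10.75, 8.75

Firm D's profit: π = q_D(139 − 5q_D − 2q_B) − 14q_D.
∂π/∂q_D = 125 − 10q_D − 2q_B = 0 ⇒ q_D = 12.5 − 0.2q_B.
Similarly q_B = 10.9 − 0.2q_D.
Solving the two reaction functions simultaneously: (1 − (−0.2)(−0.2))q_D = 12.5 − 0.2·10.9, so 0.96q_D = 10.32 and q_D = 10.75.
Then q_B = 10.9 − 0.2·10.75 = 8.75.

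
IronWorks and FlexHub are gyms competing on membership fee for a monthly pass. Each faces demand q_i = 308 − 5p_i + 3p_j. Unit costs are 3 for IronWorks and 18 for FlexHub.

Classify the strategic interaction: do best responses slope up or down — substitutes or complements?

strategic complements

IronWorks's profit: π = (p_{IronWorks} − 3)(308 − 5p_{IronWorks} + 3p_{FlexHub}).
∂π/∂p_{IronWorks} = 323 − 10p_{IronWorks} + 3p_{FlexHub} = 0 ⇒ p_{IronWorks} = 32.3 + 0.3p_{FlexHub}.
The best-response slope dp_{IronWorks}/dp_{FlexHub} = 0.3 > 0: the reaction function is upward-sloping, so the choices are strategic complements.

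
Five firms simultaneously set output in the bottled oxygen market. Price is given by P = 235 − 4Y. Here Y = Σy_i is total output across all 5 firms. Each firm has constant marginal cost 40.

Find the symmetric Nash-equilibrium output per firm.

8.125

A representative firm's profit is π_i = y_i(235 − 4Y) − 40y_i, with Y = y_i + Σ_{j≠i} y_j.
First-order condition: 195 − 8y_i − 4Σ_{j≠i} y_j = 0.
Imposing symmetry (y_j = y for all j) turns Σ_{j≠i} y_j into 4y, so 195 = 24y and y = 8.125.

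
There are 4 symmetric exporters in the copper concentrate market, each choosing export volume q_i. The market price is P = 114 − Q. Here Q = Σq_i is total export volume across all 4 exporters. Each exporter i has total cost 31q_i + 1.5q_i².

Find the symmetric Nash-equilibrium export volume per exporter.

10.375

A representative exporter's profit is π_i = q_i(114 − Q) − 31q_i − 1.5q_i², with Q = q_i + Σ_{j≠i} q_j.
First-order condition: 83 − 5q_i − Σ_{j≠i} q_j = 0.
With identical exporters, set every q_j = q: then 83 − 5q − 3q = 0, i.e. q = 83/8 = 10.375.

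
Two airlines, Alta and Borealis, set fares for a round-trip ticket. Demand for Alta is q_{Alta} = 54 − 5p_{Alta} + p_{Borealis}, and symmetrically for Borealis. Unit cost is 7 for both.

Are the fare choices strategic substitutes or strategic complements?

Alta's profit: π = (p_{Alta} − 7)(54 − 5p_{Alta} + p_{Borealis}).
∂π/∂p_{Alta} = 89 − 10p_{Alta} + p_{Borealis} = 0 ⇒ p_{Alta} = 8.9 + 0.1p_{Borealis}.
The best-response slope dp_{Alta}/dp_{Borealis} = 0.1 > 0: the reaction function is upward-sloping, so the choices are strategic complements.

strategic complements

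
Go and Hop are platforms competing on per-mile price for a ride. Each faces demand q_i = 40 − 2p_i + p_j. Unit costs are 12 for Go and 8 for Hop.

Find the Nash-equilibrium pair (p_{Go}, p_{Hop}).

Go's profit: π = (p_{Go} − 12)(40 − 2p_{Go} + p_{Hop}).
∂π/∂p_{Go} = 64 − 4p_{Go} + p_{Hop} = 0 ⇒ p_{Go} = 16 + 0.25p_{Hop}.
Similarly p_{Hop} = 14 + 0.25p_{Go}.
Plugging p_{Hop} into Go's best response: p_{Go} = 16 + 0.25(14 + 0.25p_{Go}) ⇒ 0.9375p_{Go} = 19.5, so p_{Go} = 20.8.
Then p_{Hop} = 14 + 0.25·20.8 = 19.2.

20.8, 19.2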